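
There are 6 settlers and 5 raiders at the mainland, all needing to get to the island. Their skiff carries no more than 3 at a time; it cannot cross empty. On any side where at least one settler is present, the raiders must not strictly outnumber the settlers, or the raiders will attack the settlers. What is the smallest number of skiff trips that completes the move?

Counting alone: each trip to the island takes at most 3 across and each return brings at least 1 back, so after t trips out (and t−1 returns) at most 3t − (t−1) of the 11 are across; that first reaches 11 at t = 5, so at least 9 crossings are needed.
The plan below uses exactly 9 crossings, so it is optimal:
1. 3 raiders → the island.  (the mainland: 6S 2R; the island: 0S 3R)
2. 1 raider ← the mainland.  (the mainland: 6S 3R; the island: 0S 2R)
3. 3 settlers → the island.  (the mainland: 3S 3R; the island: 3S 2R)
4. 1 settler ← the mainland.  (the mainland: 4S 3R; the island: 2S 2R)
5. 2 settlers and 1 raider → the island.  (the mainland: 2S 2R; the island: 4S 3R)
6. 1 settler ← the mainland.  (the mainland: 3S 2R; the island: 3S 3R)
7. 2 settlers and 1 raider → the island.  (the mainland: 1S 1R; the island: 5S 4R)
8. 1 settler ← the mainland.  (the mainland: 2S 1R; the island: 4S 4R)
9. 2 settlers and 1 raider → the island.  (the mainland: 0S 0R; the island: 6S 5R)

9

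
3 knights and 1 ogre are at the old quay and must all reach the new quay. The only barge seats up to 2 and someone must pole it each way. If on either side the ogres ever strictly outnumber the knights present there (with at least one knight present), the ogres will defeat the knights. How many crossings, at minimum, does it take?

Counting alone: each trip to the new quay takes at most 2 across and each return brings at least 1 back, so after t trips out (and t−1 returns) at most 2t − (t−1) of the 4 are across; that first reaches 4 at t = 3, so at least 5 crossings are needed.
The plan below uses exactly 5 crossings, so it is optimal:
1. 1 knight and 1 ogre → the new quay.  (the old quay: 2K 0O; the new quay: 1K 1O)
2. 1 ogre ← the old quay.  (the old quay: 2K 1O; the new quay: 1K 0O)
3. 1 knight and 1 ogre → the new quay.  (the old quay: 1K 0O; the new quay: 2K 1O)
4. 1 ogre ← the old quay.  (the old quay: 1K 1O; the new quay: 2K 0O)
5. 1 knight and 1 ogre → the new quay.  (the old quay: 0K 0O; the new quay: 3K 1O)

5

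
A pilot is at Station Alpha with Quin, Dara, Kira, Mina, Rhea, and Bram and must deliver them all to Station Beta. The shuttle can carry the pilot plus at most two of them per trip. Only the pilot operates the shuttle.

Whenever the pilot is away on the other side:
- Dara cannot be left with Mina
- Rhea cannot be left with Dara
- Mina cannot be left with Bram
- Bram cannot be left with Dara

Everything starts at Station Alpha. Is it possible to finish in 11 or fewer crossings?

Yes — this plan uses 9 crossings (≤ 11):
1. Pilot goes to Station Beta with Dara and Mina.
2. Pilot goes back to Station Alpha with Dara.
3. Pilot goes to Station Beta with Dara and Quin.
4. Pilot goes back to Station Alpha with Dara.
5. Pilot goes to Station Beta with Dara and Kira.
6. Pilot goes back to Station Alpha with Dara.
7. Pilot goes to Station Beta with Dara and Rhea.
8. Pilot goes back to Station Alpha with Dara.
9. Pilot goes to Station Beta with Bram and Dara.

Yes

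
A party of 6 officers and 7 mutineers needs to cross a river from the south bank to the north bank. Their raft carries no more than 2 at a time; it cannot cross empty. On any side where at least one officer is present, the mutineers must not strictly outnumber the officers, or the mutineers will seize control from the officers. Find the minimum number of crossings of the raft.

The mutineers already outnumber the officers at the south bank before anyone moves, so the starting position itself is disallowed.

impossible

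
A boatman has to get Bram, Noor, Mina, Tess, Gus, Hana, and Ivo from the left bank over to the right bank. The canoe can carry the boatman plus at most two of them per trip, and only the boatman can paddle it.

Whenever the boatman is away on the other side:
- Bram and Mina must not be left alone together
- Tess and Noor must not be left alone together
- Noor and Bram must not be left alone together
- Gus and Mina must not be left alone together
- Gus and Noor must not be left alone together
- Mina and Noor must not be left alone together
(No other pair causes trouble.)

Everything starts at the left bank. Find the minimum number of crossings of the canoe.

Counting alone: the boatman can take at most 2 across per trip to the right bank, so moving all 7 needs at least 4 loaded trips out, with a return between consecutive ones — at least 7 crossings.
The safety rule pushes this higher. Following every safe sequence of crossings, the most of the 7 that can be at the right bank as the canoe arrives there on crossings 7, 9 is 5, 6 respectively — never all 7.
So no plan with fewer than 11 crossings exists, and this one achieves 11:
1. Boatman goes to the right bank with Mina and Noor.
2. Boatman goes back to the left bank with Noor.
3. Boatman goes to the right bank with Noor and Tess.
4. Boatman goes back to the left bank with Noor.
5. Boatman goes to the right bank with Bram and Gus.
6. Boatman goes back to the left bank with Mina.
7. Boatman goes to the right bank with Hana and Noor.
8. Boatman goes back to the left bank with Noor.
9. Boatman goes to the right bank with Ivo and Noor.
10. Boatman goes back to the left bank with Noor.
11. Boatman goes to the right bank with Mina and Noor.

11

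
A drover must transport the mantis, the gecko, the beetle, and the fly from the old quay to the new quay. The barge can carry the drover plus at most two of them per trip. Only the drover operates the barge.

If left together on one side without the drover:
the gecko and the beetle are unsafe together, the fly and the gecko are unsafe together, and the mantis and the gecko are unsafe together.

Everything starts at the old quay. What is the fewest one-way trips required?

5

Counting alone: the drover can take at most 2 across per trip to the new quay, so moving all 4 needs at least 2 loaded trips out, with a return between consecutive ones — at least 3 crossings.
The safety rule pushes this higher. Following every safe sequence of crossings, the most of the 4 that can be at the new quay as the barge arrives there on crossing 3 is 3 — never all 4.
So no plan with fewer than 5 crossings exists, and this one achieves 5:
1. Drover goes to the new quay with the gecko.  [the old quay: the beetle, the fly, the mantis | the new quay: the gecko]
2. Drover goes back to the old quay alone.  [the old quay: the beetle, the fly, the mantis | the new quay: the gecko]
3. Drover goes to the new quay with the beetle and the mantis.  [the old quay: the fly | the new quay: the beetle, the gecko, the mantis]
4. Drover goes back to the old quay with the gecko.  [the old quay: the fly, the gecko | the new quay: the beetle, the mantis]
5. Drover goes to the new quay with the fly and the gecko.  [the old quay: — | the new quay: the beetle, the fly, the gecko, the mantis]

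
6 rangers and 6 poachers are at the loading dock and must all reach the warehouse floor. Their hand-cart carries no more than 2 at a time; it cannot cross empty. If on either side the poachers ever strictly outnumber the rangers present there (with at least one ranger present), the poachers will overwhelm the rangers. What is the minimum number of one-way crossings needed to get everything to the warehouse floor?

Following every safe sequence of crossings from the start, the most of the 12 that can be at the warehouse floor as the hand-cart arrives there on crossings 1, 3, 5, 7, 9 is 2, 3, 4, 5, 6 respectively; the best ever achieved is 6 of 12.
From crossing 11 on, no configuration arises that was not already reachable earlier: only 15 distinct safe configurations (who is on which side, and where the hand-cart is) can ever be reached, none of them has everyone across, and every continuation just revisits them. They are: 0 rangers + 0 poachers across (hand-cart back at the start); 0 rangers + 1 poacher across (hand-cart there); 0 rangers + 1 poacher across (hand-cart back at the start); 0 rangers + 2 poachers across (hand-cart there); 0 rangers + 2 poachers across (hand-cart back at the start); 0 rangers + 3 poachers across (hand-cart there); 0 rangers + 3 poachers across (hand-cart back at the start); 0 rangers + 4 poachers across (hand-cart there); 0 rangers + 4 poachers across (hand-cart back at the start); 0 rangers + 5 poachers across (hand-cart there); 0 rangers + 5 poachers across (hand-cart back at the start); 0 rangers + 6 poachers across (hand-cart there); 1 ranger + 1 poacher across (hand-cart there); 1 ranger + 1 poacher across (hand-cart back at the start); 2 rangers + 2 poachers across (hand-cart there). So no valid plan exists.

impossible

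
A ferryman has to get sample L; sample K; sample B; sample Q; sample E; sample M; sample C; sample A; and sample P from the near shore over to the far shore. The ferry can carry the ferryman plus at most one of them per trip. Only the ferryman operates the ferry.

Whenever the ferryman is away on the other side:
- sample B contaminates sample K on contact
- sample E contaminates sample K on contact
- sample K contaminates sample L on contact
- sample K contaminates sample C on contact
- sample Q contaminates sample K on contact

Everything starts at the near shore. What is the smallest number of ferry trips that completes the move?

impossible

Following every safe sequence of crossings from the start, the most of the 9 that can be at the far shore as the ferry arrives there on crossings 1, 3, 5, 7, 9 is 1, 2, 3, 4, 5 respectively; the best ever achieved is 5 of 9.
From crossing 11 on, no configuration arises that was not already reachable earlier: only 104 distinct safe configurations (who is on which side, and where the ferry is) can ever be reached, none of them has everyone across, and every continuation just revisits them. So no valid plan exists.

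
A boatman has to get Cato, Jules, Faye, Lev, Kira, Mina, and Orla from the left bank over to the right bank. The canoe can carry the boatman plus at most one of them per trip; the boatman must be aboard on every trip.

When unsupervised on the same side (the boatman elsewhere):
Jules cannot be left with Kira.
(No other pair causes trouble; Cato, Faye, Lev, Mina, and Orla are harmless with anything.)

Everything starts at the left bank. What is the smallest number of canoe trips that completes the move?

13

Counting alone: the boatman can take at most 1 across per trip to the right bank, so moving all 7 needs at least 7 loaded trips out, with a return between consecutive ones — at least 13 crossings.
The plan below uses exactly 13 crossings, so it is optimal:
1. Boatman goes to the right bank with Jules.  [the left bank: Cato, Faye, Kira, Lev, Mina, Orla | the right bank: Jules]
2. Boatman goes back to the left bank alone.  [the left bank: Cato, Faye, Kira, Lev, Mina, Orla | the right bank: Jules]
3. Boatman goes to the right bank with Cato.  [the left bank: Faye, Kira, Lev, Mina, Orla | the right bank: Cato, Jules]
4. Boatman goes back to the left bank alone.  [the left bank: Faye, Kira, Lev, Mina, Orla | the right bank: Cato, Jules]
5. Boatman goes to the right bank with Faye.  [the left bank: Kira, Lev, Mina, Orla | the right bank: Cato, Faye, Jules]
6. Boatman goes back to the left bank alone.  [the left bank: Kira, Lev, Mina, Orla | the right bank: Cato, Faye, Jules]
7. Boatman goes to the right bank with Lev.  [the left bank: Kira, Mina, Orla | the right bank: Cato, Faye, Jules, Lev]
8. Boatman goes back to the left bank alone.  [the left bank: Kira, Mina, Orla | the right bank: Cato, Faye, Jules, Lev]
9. Boatman goes to the right bank with Mina.  [the left bank: Kira, Orla | the right bank: Cato, Faye, Jules, Lev, Mina]
10. Boatman goes back to the left bank alone.  [the left bank: Kira, Orla | the right bank: Cato, Faye, Jules, Lev, Mina]
11. Boatman goes to the right bank with Orla.  [the left bank: Kira | the right bank: Cato, Faye, Jules, Lev, Mina, Orla]
12. Boatman goes back to the left bank alone.  [the left bank: Kira | the right bank: Cato, Faye, Jules, Lev, Mina, Orla]
13. Boatman goes to the right bank with Kira.  [the left bank: — | the right bank: Cato, Faye, Jules, Kira, Lev, Mina, Orla]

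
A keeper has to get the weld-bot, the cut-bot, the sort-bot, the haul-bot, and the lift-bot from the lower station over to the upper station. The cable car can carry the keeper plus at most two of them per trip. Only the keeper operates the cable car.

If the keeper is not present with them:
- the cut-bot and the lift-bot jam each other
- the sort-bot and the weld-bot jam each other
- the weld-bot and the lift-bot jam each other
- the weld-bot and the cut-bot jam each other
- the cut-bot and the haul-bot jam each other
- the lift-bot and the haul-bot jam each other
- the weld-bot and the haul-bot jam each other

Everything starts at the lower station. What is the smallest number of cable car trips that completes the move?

Whatever the first load, the items left behind include a forbidden pair without the keeper. No opening move is safe, so no plan exists.

impossible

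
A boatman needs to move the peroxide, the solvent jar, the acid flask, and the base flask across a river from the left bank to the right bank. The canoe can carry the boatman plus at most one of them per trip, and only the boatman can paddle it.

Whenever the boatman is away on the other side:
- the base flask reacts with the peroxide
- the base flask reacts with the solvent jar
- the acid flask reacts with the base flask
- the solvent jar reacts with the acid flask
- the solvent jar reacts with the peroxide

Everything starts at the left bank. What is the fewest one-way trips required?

Whatever the first load, the items left behind include a forbidden pair without the boatman. No opening move is safe, so no plan exists.

impossible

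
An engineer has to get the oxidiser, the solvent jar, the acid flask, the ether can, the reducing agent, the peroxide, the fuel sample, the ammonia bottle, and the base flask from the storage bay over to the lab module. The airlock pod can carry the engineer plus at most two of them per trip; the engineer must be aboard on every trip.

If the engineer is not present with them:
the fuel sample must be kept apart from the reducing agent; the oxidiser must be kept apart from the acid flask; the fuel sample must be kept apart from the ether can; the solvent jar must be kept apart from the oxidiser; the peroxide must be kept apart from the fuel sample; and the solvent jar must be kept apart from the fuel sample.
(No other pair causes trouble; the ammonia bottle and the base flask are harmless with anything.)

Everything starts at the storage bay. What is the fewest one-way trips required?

Counting alone: the engineer can take at most 2 across per trip to the lab module, so moving all 9 needs at least 5 loaded trips out, with a return between consecutive ones — at least 9 crossings.
The safety rule pushes this higher. Following every safe sequence of crossings, the most of the 9 that can be at the lab module as the airlock pod arrives there on crossing 9 is 8 — never all 9.
So no plan with fewer than 11 crossings exists, and this one achieves 11:
1. Engineer goes to the lab module with the fuel sample and the oxidiser.  [the storage bay: the acid flask, the ammonia bottle, the base flask, the ether can, the peroxide, the reducing agent, the solvent jar | the lab module: the fuel sample, the oxidiser]
2. Engineer goes back to the storage bay alone.  [the storage bay: the acid flask, the ammonia bottle, the base flask, the ether can, the peroxide, the reducing agent, the solvent jar | the lab module: the fuel sample, the oxidiser]
3. Engineer goes to the lab module with the acid flask.  [the storage bay: the ammonia bottle, the base flask, the ether can, the peroxide, the reducing agent, the solvent jar | the lab module: the acid flask, the fuel sample, the oxidiser]
4. Engineer goes back to the storage bay with the oxidiser.  [the storage bay: the ammonia bottle, the base flask, the ether can, the oxidiser, the peroxide, the reducing agent, the solvent jar | the lab module: the acid flask, the fuel sample]
5. Engineer goes to the lab module with the ether can and the solvent jar.  [the storage bay: the ammonia bottle, the base flask, the oxidiser, the peroxide, the reducing agent | the lab module: the acid flask, the ether can, the fuel sample, the solvent jar]
6. Engineer goes back to the storage bay with the fuel sample.  [the storage bay: the ammonia bottle, the base flask, the fuel sample, the oxidiser, the peroxide, the reducing agent | the lab module: the acid flask, the ether can, the solvent jar]
7. Engineer goes to the lab module with the peroxide and the reducing agent.  [the storage bay: the ammonia bottle, the base flask, the fuel sample, the oxidiser | the lab module: the acid flask, the ether can, the peroxide, the reducing agent, the solvent jar]
8. Engineer goes back to the storage bay alone.  [the storage bay: the ammonia bottle, the base flask, the fuel sample, the oxidiser | the lab module: the acid flask, the ether can, the peroxide, the reducing agent, the solvent jar]
9. Engineer goes to the lab module with the ammonia bottle and the base flask.  [the storage bay: the fuel sample, the oxidiser | the lab module: the acid flask, the ammonia bottle, the base flask, the ether can, the peroxide, the reducing agent, the solvent jar]
10. Engineer goes back to the storage bay alone.  [the storage bay: the fuel sample, the oxidiser | the lab module: the acid flask, the ammonia bottle, the base flask, the ether can, the peroxide, the reducing agent, the solvent jar]
11. Engineer goes to the lab module with the fuel sample and the oxidiser.  [the storage bay: — | the lab module: the acid flask, the ammonia bottle, the base flask, the ether can, the fuel sample, the oxidiser, the peroxide, the reducing agent, the solvent jar]

11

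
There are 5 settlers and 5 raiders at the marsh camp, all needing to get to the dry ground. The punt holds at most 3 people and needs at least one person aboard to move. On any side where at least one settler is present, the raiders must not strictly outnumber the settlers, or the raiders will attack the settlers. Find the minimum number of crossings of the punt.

Counting alone: each trip to the dry ground takes at most 3 across and each return brings at least 1 back, so after t trips out (and t−1 returns) at most 3t − (t−1) of the 10 are across; that first reaches 10 at t = 5, so at least 9 crossings are needed.
The safety rule pushes this higher. Following every safe sequence of crossings, the most of the 10 that can be at the dry ground as the punt arrives there on crossing 9 is 9 — never all 10.
So no plan with fewer than 11 crossings exists, and this one achieves 11:
1. 2 raiders → the dry ground.  (the marsh camp: 5S 3R; the dry ground: 0S 2R)
2. 1 raider ← the marsh camp.  (the marsh camp: 5S 4R; the dry ground: 0S 1R)
3. 3 raiders → the dry ground.  (the marsh camp: 5S 1R; the dry ground: 0S 4R)
4. 1 raider ← the marsh camp.  (the marsh camp: 5S 2R; the dry ground: 0S 3R)
5. 3 settlers → the dry ground.  (the marsh camp: 2S 2R; the dry ground: 3S 3R)
6. 1 settler and 1 raider ← the marsh camp.  (the marsh camp: 3S 3R; the dry ground: 2S 2R)
7. 3 settlers → the dry ground.  (the marsh camp: 0S 3R; the dry ground: 5S 2R)
8. 1 raider ← the marsh camp.  (the marsh camp: 0S 4R; the dry ground: 5S 1R)
9. 2 raiders → the dry ground.  (the marsh camp: 0S 2R; the dry ground: 5S 3R)
10. 1 raider ← the marsh camp.  (the marsh camp: 0S 3R; the dry ground: 5S 2R)
11. 3 raiders → the dry ground.  (the marsh camp: 0S 0R; the dry ground: 5S 5R)

11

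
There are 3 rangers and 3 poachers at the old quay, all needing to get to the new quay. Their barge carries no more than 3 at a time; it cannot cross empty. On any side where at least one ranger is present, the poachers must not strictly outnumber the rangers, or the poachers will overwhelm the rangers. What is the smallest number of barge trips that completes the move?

Counting alone: each trip to the new quay takes at most 3 across and each return brings at least 1 back, so after t trips out (and t−1 returns) at most 3t − (t−1) of the 6 are across; that first reaches 6 at t = 3, so at least 5 crossings are needed.
The plan below uses exactly 5 crossings, so it is optimal:
1. 2 poachers → the new quay.  (the old quay: 3R 1P; the new quay: 0R 2P)
2. 1 poacher ← the old quay.  (the old quay: 3R 2P; the new quay: 0R 1P)
3. 3 rangers → the new quay.  (the old quay: 0R 2P; the new quay: 3R 1P)
4. 1 poacher ← the old quay.  (the old quay: 0R 3P; the new quay: 3R 0P)
5. 3 poachers → the new quay.  (the old quay: 0R 0P; the new quay: 3R 3P)

5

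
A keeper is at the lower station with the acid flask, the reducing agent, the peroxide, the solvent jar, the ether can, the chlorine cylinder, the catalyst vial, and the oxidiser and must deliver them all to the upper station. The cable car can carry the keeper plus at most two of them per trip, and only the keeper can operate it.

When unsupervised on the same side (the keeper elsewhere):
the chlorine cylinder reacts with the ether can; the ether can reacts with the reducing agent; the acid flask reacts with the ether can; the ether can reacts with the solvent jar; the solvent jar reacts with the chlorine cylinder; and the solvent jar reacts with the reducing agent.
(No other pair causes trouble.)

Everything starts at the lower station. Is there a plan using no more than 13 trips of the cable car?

Yes — this plan uses 13 crossings (≤ 13):
1. Keeper goes to the upper station with the ether can and the solvent jar.
2. Keeper goes back to the lower station with the solvent jar.
3. Keeper goes to the upper station with the acid flask and the solvent jar.
4. Keeper goes back to the lower station with the ether can.
5. Keeper goes to the upper station with the chlorine cylinder and the reducing agent.
6. Keeper goes back to the lower station with the solvent jar.
7. Keeper goes to the upper station with the peroxide and the solvent jar.
8. Keeper goes back to the lower station with the solvent jar.
9. Keeper goes to the upper station with the catalyst vial and the solvent jar.
10. Keeper goes back to the lower station with the solvent jar.
11. Keeper goes to the upper station with the oxidiser and the solvent jar.
12. Keeper goes back to the lower station with the solvent jar.
13. Keeper goes to the upper station with the ether can and the solvent jar.

Yes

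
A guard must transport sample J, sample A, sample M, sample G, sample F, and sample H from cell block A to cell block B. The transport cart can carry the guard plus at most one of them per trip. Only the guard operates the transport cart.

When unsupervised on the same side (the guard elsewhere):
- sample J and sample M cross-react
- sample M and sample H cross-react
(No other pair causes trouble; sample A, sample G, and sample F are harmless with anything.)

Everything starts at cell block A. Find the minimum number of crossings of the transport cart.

Counting alone: the guard can take at most 1 across per trip to cell block B, so moving all 6 needs at least 6 loaded trips out, with a return between consecutive ones — at least 11 crossings.
The safety rule pushes this higher. Following every safe sequence of crossings, the most of the 6 that can be at cell block B as the transport cart arrives there on crossing 11 is 5 — never all 6.
So no plan with fewer than 13 crossings exists, and this one achieves 13:
1. Guard goes to cell block B with sample M.
2. Guard goes back to cell block A alone.
3. Guard goes to cell block B with sample J.
4. Guard goes back to cell block A with sample M.
5. Guard goes to cell block B with sample H.
6. Guard goes back to cell block A alone.
7. Guard goes to cell block B with sample A.
8. Guard goes back to cell block A alone.
9. Guard goes to cell block B with sample G.
10. Guard goes back to cell block A alone.
11. Guard goes to cell block B with sample F.
12. Guard goes back to cell block A alone.
13. Guard goes to cell block B with sample M.

13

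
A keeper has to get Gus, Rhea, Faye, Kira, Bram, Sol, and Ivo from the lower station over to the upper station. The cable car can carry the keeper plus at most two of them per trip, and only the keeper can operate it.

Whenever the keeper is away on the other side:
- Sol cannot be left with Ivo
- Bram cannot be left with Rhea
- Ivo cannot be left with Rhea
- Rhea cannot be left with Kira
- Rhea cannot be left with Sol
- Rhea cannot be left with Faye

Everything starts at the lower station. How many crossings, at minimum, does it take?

11

Counting alone: the keeper can take at most 2 across per trip to the upper station, so moving all 7 needs at least 4 loaded trips out, with a return between consecutive ones — at least 7 crossings.
The safety rule pushes this higher. Following every safe sequence of crossings, the most of the 7 that can be at the upper station as the cable car arrives there on crossings 7, 9 is 5, 6 respectively — never all 7.
So no plan with fewer than 11 crossings exists, and this one achieves 11:
1. Keeper goes to the upper station with Rhea and Sol.  [the lower station: Bram, Faye, Gus, Ivo, Kira | the upper station: Rhea, Sol]
2. Keeper goes back to the lower station with Rhea.  [the lower station: Bram, Faye, Gus, Ivo, Kira, Rhea | the upper station: Sol]
3. Keeper goes to the upper station with Gus and Rhea.  [the lower station: Bram, Faye, Ivo, Kira | the upper station: Gus, Rhea, Sol]
4. Keeper goes back to the lower station with Rhea.  [the lower station: Bram, Faye, Ivo, Kira, Rhea | the upper station: Gus, Sol]
5. Keeper goes to the upper station with Faye and Rhea.  [the lower station: Bram, Ivo, Kira | the upper station: Faye, Gus, Rhea, Sol]
6. Keeper goes back to the lower station with Rhea.  [the lower station: Bram, Ivo, Kira, Rhea | the upper station: Faye, Gus, Sol]
7. Keeper goes to the upper station with Kira and Rhea.  [the lower station: Bram, Ivo | the upper station: Faye, Gus, Kira, Rhea, Sol]
8. Keeper goes back to the lower station with Rhea.  [the lower station: Bram, Ivo, Rhea | the upper station: Faye, Gus, Kira, Sol]
9. Keeper goes to the upper station with Bram and Rhea.  [the lower station: Ivo | the upper station: Bram, Faye, Gus, Kira, Rhea, Sol]
10. Keeper goes back to the lower station with Rhea.  [the lower station: Ivo, Rhea | the upper station: Bram, Faye, Gus, Kira, Sol]
11. Keeper goes to the upper station with Ivo and Rhea.  [the lower station: — | the upper station: Bram, Faye, Gus, Ivo, Kira, Rhea, Sol]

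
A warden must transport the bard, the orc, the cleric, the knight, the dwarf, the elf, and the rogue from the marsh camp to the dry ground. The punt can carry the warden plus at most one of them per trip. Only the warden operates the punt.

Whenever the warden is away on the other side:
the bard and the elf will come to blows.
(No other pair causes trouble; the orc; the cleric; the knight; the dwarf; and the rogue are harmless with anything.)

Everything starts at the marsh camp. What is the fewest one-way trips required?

Counting alone: the warden can take at most 1 across per trip to the dry ground, so moving all 7 needs at least 7 loaded trips out, with a return between consecutive ones — at least 13 crossings.
The plan below uses exactly 13 crossings, so it is optimal:
1. Warden goes to the dry ground with the bard.  [the marsh camp: the cleric, the dwarf, the elf, the knight, the orc, the rogue | the dry ground: the bard]
2. Warden goes back to the marsh camp alone.  [the marsh camp: the cleric, the dwarf, the elf, the knight, the orc, the rogue | the dry ground: the bard]
3. Warden goes to the dry ground with the orc.  [the marsh camp: the cleric, the dwarf, the elf, the knight, the rogue | the dry ground: the bard, the orc]
4. Warden goes back to the marsh camp alone.  [the marsh camp: the cleric, the dwarf, the elf, the knight, the rogue | the dry ground: the bard, the orc]
5. Warden goes to the dry ground with the cleric.  [the marsh camp: the dwarf, the elf, the knight, the rogue | the dry ground: the bard, the cleric, the orc]
6. Warden goes back to the marsh camp alone.  [the marsh camp: the dwarf, the elf, the knight, the rogue | the dry ground: the bard, the cleric, the orc]
7. Warden goes to the dry ground with the knight.  [the marsh camp: the dwarf, the elf, the rogue | the dry ground: the bard, the cleric, the knight, the orc]
8. Warden goes back to the marsh camp alone.  [the marsh camp: the dwarf, the elf, the rogue | the dry ground: the bard, the cleric, the knight, the orc]
9. Warden goes to the dry ground with the dwarf.  [the marsh camp: the elf, the rogue | the dry ground: the bard, the cleric, the dwarf, the knight, the orc]
10. Warden goes back to the marsh camp alone.  [the marsh camp: the elf, the rogue | the dry ground: the bard, the cleric, the dwarf, the knight, the orc]
11. Warden goes to the dry ground with the rogue.  [the marsh camp: the elf | the dry ground: the bard, the cleric, the dwarf, the knight, the orc, the rogue]
12. Warden goes back to the marsh camp alone.  [the marsh camp: the elf | the dry ground: the bard, the cleric, the dwarf, the knight, the orc, the rogue]
13. Warden goes to the dry ground with the elf.  [the marsh camp: — | the dry ground: the bard, the cleric, the dwarf, the elf, the knight, the orc, the rogue]

13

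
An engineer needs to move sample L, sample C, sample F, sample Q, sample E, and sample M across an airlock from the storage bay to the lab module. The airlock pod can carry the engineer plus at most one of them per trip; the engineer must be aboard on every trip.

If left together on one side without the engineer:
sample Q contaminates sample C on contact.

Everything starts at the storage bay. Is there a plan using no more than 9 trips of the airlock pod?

Counting alone: the engineer can take at most 1 across per trip to the lab module, so moving all 6 needs at least 6 loaded trips out, with a return between consecutive ones — at least 11 crossings.
Since 9 < 11, 9 crossings cannot be enough. (The shortest complete plan in fact takes 11:)
1. Engineer goes to the lab module with sample C.
2. Engineer goes back to the storage bay alone.
3. Engineer goes to the lab module with sample L.
4. Engineer goes back to the storage bay alone.
5. Engineer goes to the lab module with sample F.
6. Engineer goes back to the storage bay alone.
7. Engineer goes to the lab module with sample E.
8. Engineer goes back to the storage bay alone.
9. Engineer goes to the lab module with sample M.
10. Engineer goes back to the storage bay alone.
11. Engineer goes to the lab module with sample Q.

No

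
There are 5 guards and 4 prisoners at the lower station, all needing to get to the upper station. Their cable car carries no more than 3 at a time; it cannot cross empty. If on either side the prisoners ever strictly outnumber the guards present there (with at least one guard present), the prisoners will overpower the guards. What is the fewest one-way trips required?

Counting alone: each trip to the upper station takes at most 3 across and each return brings at least 1 back, so after t trips out (and t−1 returns) at most 3t − (t−1) of the 9 are across; that first reaches 9 at t = 4, so at least 7 crossings are needed.
The plan below uses exactly 7 crossings, so it is optimal:
1. 3 prisoners → the upper station.  (the lower station: 5G 1P; the upper station: 0G 3P)
2. 1 prisoner ← the lower station.  (the lower station: 5G 2P; the upper station: 0G 2P)
3. 3 guards → the upper station.  (the lower station: 2G 2P; the upper station: 3G 2P)
4. 1 guard ← the lower station.  (the lower station: 3G 2P; the upper station: 2G 2P)
5. 2 guards and 1 prisoner → the upper station.  (the lower station: 1G 1P; the upper station: 4G 3P)
6. 1 guard ← the lower station.  (the lower station: 2G 1P; the upper station: 3G 3P)
7. 2 guards and 1 prisoner → the upper station.  (the lower station: 0G 0P; the upper station: 5G 4P)

7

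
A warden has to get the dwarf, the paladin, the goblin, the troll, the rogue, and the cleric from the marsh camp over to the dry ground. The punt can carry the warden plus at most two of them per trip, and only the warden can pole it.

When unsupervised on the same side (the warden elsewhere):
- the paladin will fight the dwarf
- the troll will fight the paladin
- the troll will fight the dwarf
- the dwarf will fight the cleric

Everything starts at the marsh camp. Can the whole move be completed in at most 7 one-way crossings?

Counting alone: the warden can take at most 2 across per trip to the dry ground, so moving all 6 needs at least 3 loaded trips out, with a return between consecutive ones — at least 5 crossings.
The safety rule pushes this higher. Following every safe sequence of crossings, the most of the 6 that can be at the dry ground as the punt arrives there on crossings 5, 7 is 4, 5 respectively — never all 6.
So the move cannot be finished within 7 crossings. (The shortest complete plan takes 9:)
1. Warden goes to the dry ground with the dwarf and the paladin.
2. Warden goes back to the marsh camp with the dwarf.
3. Warden goes to the dry ground with the dwarf and the goblin.
4. Warden goes back to the marsh camp with the dwarf.
5. Warden goes to the dry ground with the dwarf and the rogue.
6. Warden goes back to the marsh camp with the dwarf.
7. Warden goes to the dry ground with the cleric and the dwarf.
8. Warden goes back to the marsh camp with the dwarf.
9. Warden goes to the dry ground with the dwarf and the troll.

No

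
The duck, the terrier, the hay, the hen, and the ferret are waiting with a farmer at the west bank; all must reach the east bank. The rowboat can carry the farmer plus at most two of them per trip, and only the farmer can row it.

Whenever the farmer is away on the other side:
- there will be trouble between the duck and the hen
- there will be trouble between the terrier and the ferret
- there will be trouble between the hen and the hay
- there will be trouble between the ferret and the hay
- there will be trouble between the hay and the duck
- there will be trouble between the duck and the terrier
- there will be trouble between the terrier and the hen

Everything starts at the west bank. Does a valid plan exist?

No

Whatever the first load, the items left behind include a forbidden pair without the farmer. No opening move is safe, so no plan exists.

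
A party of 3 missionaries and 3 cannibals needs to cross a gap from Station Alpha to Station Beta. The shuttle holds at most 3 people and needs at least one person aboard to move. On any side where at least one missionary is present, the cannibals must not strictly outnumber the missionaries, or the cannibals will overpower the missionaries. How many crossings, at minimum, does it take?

Counting alone: each trip to Station Beta takes at most 3 across and each return brings at least 1 back, so after t trips out (and t−1 returns) at most 3t − (t−1) of the 6 are across; that first reaches 6 at t = 3, so at least 5 crossings are needed.
The plan below uses exactly 5 crossings, so it is optimal:
1. 2 cannibals → Station Beta.  (Station Alpha: 3M 1C; Station Beta: 0M 2C)
2. 1 cannibal ← Station Alpha.  (Station Alpha: 3M 2C; Station Beta: 0M 1C)
3. 3 missionaries → Station Beta.  (Station Alpha: 0M 2C; Station Beta: 3M 1C)
4. 1 cannibal ← Station Alpha.  (Station Alpha: 0M 3C; Station Beta: 3M 0C)
5. 3 cannibals → Station Beta.  (Station Alpha: 0M 0C; Station Beta: 3M 3C)

5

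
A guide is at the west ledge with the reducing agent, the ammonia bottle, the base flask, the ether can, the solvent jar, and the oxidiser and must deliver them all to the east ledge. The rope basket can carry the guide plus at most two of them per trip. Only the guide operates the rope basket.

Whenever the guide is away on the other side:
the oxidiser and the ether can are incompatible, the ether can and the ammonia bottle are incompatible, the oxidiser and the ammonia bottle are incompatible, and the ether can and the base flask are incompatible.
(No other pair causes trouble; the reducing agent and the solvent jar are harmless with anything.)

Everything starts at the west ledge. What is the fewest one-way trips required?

9

Counting alone: the guide can take at most 2 across per trip to the east ledge, so moving all 6 needs at least 3 loaded trips out, with a return between consecutive ones — at least 5 crossings.
The safety rule pushes this higher. Following every safe sequence of crossings, the most of the 6 that can be at the east ledge as the rope basket arrives there on crossings 5, 7 is 4, 5 respectively — never all 6.
So no plan with fewer than 9 crossings exists, and this one achieves 9:
1. Guide goes to the east ledge with the ammonia bottle and the ether can.
2. Guide goes back to the west ledge with the ammonia bottle.
3. Guide goes to the east ledge with the ammonia bottle and the reducing agent.
4. Guide goes back to the west ledge with the ammonia bottle.
5. Guide goes to the east ledge with the ammonia bottle and the base flask.
6. Guide goes back to the west ledge with the ether can.
7. Guide goes to the east ledge with the ether can and the solvent jar.
8. Guide goes back to the west ledge with the ether can.
9. Guide goes to the east ledge with the ether can and the oxidiser.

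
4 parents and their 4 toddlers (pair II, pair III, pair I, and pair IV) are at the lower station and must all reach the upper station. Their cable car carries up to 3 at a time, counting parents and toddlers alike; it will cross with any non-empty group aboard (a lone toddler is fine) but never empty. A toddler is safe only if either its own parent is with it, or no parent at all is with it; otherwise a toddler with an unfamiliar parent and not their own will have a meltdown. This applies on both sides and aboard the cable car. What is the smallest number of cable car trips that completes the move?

Counting alone: each trip to the upper station takes at most 3 across and each return brings at least 1 back, so after t trips out (and t−1 returns) at most 3t − (t−1) of the 8 are across; that first reaches 8 at t = 4, so at least 7 crossings are needed.
The safety rule pushes this higher. Following every safe sequence of crossings, the most of the 8 that can be at the upper station as the cable car arrives there on crossing 7 is 7 — never all 8.
So no plan with fewer than 9 crossings exists, and this one achieves 9:
1. parent II and toddler II cross → the upper station.
2. parent II crosses ← the lower station.
3. parent II, parent III, and toddler III cross → the upper station.
4. parent II and toddler II cross ← the lower station.
5. parent I, parent II, and parent IV cross → the upper station.
6. toddler III crosses ← the lower station.
7. toddler II and toddler III cross → the upper station.
8. toddler II crosses ← the lower station.
9. toddler I, toddler II, and toddler IV cross → the upper station.

9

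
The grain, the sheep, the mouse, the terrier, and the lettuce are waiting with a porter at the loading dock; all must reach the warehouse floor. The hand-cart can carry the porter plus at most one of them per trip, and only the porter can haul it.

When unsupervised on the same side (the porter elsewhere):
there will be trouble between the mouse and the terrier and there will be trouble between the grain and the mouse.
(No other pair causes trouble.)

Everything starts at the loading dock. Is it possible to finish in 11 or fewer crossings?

Yes

Yes — this plan uses 11 crossings (≤ 11):
1. Porter goes to the warehouse floor with the mouse.  [the loading dock: the grain, the lettuce, the sheep, the terrier | the warehouse floor: the mouse]
2. Porter goes back to the loading dock alone.  [the loading dock: the grain, the lettuce, the sheep, the terrier | the warehouse floor: the mouse]
3. Porter goes to the warehouse floor with the grain.  [the loading dock: the lettuce, the sheep, the terrier | the warehouse floor: the grain, the mouse]
4. Porter goes back to the loading dock with the mouse.  [the loading dock: the lettuce, the mouse, the sheep, the terrier | the warehouse floor: the grain]
5. Porter goes to the warehouse floor with the terrier.  [the loading dock: the lettuce, the mouse, the sheep | the warehouse floor: the grain, the terrier]
6. Porter goes back to the loading dock alone.  [the loading dock: the lettuce, the mouse, the sheep | the warehouse floor: the grain, the terrier]
7. Porter goes to the warehouse floor with the sheep.  [the loading dock: the lettuce, the mouse | the warehouse floor: the grain, the sheep, the terrier]
8. Porter goes back to the loading dock alone.  [the loading dock: the lettuce, the mouse | the warehouse floor: the grain, the sheep, the terrier]
9. Porter goes to the warehouse floor with the lettuce.  [the loading dock: the mouse | the warehouse floor: the grain, the lettuce, the sheep, the terrier]
10. Porter goes back to the loading dock alone.  [the loading dock: the mouse | the warehouse floor: the grain, the lettuce, the sheep, the terrier]
11. Porter goes to the warehouse floor with the mouse.  [the loading dock: — | the warehouse floor: the grain, the lettuce, the mouse, the sheep, the terrier]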